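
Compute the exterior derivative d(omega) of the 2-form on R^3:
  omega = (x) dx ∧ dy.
d(omega) = 0

For a 2-form omega = sum_{i<j} g_{ij} dx_i ∧ dx_j, the exterior derivative is
  d(omega) = sum_{i<j} d(g_{ij}) ∧ dx_i ∧ dx_j = sum_{i<j, k} (∂g_{ij}/∂x_k) dx_k ∧ dx_i ∧ dx_j.
Expand each term, using dx_k ∧ dx_i ∧ dx_j = sgn(permutation) dx_{(a)} ∧ dx_{(b)} ∧ dx_{(c)} with (a < b < c) sorted:

Collecting like 3-forms: d(omega) = 0.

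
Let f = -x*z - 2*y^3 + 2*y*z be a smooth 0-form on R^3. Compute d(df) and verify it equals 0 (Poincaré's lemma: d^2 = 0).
d(df) = 0

Step 1: df = sum_i (∂f/∂x_i) dx_i = (-z) dx + (-6*y^2 + 2*z) dy + (-x + 2*y) dz.
Step 2: Apply d again. Using the 1-form formula, the coefficient of dx ∧ dy in d(df) is ∂^2 f/∂x ∂y - ∂^2 f/∂y ∂x = (0) - (0) = 0 (equality of mixed partials for smooth f).
Similarly for dx ∧ dz and dy ∧ dz — all coefficients vanish. So d(df) = 0.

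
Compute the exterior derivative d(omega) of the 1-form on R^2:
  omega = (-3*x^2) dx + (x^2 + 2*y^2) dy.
d(omega) = (2*x) dx ∧ dy

For a 1-form omega = sum_i f_i dx_i, the exterior derivative is
  d(omega) = sum_{i < j} (∂f_j/∂x_i - ∂f_i/∂x_j) dx_i ∧ dx_j.
  coefficient of dx ∧ dy: ∂f_2/∂x - ∂f_1/∂y = ∂(x^2 + 2*y^2)/∂x - ∂(-3*x^2)/∂y = 2*x
Assembling: d(omega) = (2*x) dx ∧ dy.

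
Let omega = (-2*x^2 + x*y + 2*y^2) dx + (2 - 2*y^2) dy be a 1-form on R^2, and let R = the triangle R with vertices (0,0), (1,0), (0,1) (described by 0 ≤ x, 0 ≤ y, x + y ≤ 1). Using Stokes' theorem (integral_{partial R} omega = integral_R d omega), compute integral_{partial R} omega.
integral_(partial R) omega = -5/6

Stokes: integral_partial_R omega = integral_R d omega with d omega = (∂Q/∂x - ∂P/∂y) dx ∧ dy.
  ∂Q/∂x = 0
  ∂P/∂y = x + 4*y
  integrand = ∂Q/∂x - ∂P/∂y = -x - 4*y.
Integrating over R: integral_0^1 integral_0^{1-x} (-x - 4*y) dy dx = -5/6.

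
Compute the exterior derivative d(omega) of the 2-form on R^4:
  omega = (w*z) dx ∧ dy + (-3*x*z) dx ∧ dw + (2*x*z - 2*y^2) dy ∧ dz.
d(omega) = (w + 2*z) dx ∧ dy ∧ dz + (z) dx ∧ dy ∧ dw + (3*x) dx ∧ dz ∧ dw

For a 2-form omega = sum_{i<j} g_{ij} dx_i ∧ dx_j, the exterior derivative is
  d(omega) = sum_{i<j} d(g_{ij}) ∧ dx_i ∧ dx_j = sum_{i<j, k} (∂g_{ij}/∂x_k) dx_k ∧ dx_i ∧ dx_j.
Expand each term, using dx_k ∧ dx_i ∧ dx_j = sgn(permutation) dx_{(a)} ∧ dx_{(b)} ∧ dx_{(c)} with (a < b < c) sorted:
  d(w*z) includes (∂/∂z)(w*z) dz = (w) dz, which multiplied by dx ∧ dy gives (w) dx ∧ dy ∧ dz
  d(w*z) includes (∂/∂w)(w*z) dw = (z) dw, which multiplied by dx ∧ dy gives (z) dx ∧ dy ∧ dw
  d(-3*x*z) includes (∂/∂z)(-3*x*z) dz = (-3*x) dz, which multiplied by dx ∧ dw gives (3*x) dx ∧ dz ∧ dw
  d(2*x*z - 2*y^2) includes (∂/∂x)(2*x*z - 2*y^2) dx = (2*z) dx, which multiplied by dy ∧ dz gives (2*z) dx ∧ dy ∧ dz
Collecting like 3-forms: d(omega) = (w + 2*z) dx ∧ dy ∧ dz + (z) dx ∧ dy ∧ dw + (3*x) dx ∧ dz ∧ dw.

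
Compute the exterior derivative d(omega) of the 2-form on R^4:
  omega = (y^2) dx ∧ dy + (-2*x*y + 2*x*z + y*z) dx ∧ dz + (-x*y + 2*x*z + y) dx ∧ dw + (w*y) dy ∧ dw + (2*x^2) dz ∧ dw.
d(omega) = (2*x - z) dx ∧ dy ∧ dz + (x - 1) dx ∧ dy ∧ dw + (2*x) dx ∧ dz ∧ dw

For a 2-form omega = sum_{i<j} g_{ij} dx_i ∧ dx_j, the exterior derivative is
  d(omega) = sum_{i<j} d(g_{ij}) ∧ dx_i ∧ dx_j = sum_{i<j, k} (∂g_{ij}/∂x_k) dx_k ∧ dx_i ∧ dx_j.
Expand each term, using dx_k ∧ dx_i ∧ dx_j = sgn(permutation) dx_{(a)} ∧ dx_{(b)} ∧ dx_{(c)} with (a < b < c) sorted:
  d(-2*x*y + 2*x*z + y*z) includes (∂/∂y)(-2*x*y + 2*x*z + y*z) dy = (-2*x + z) dy, which multiplied by dx ∧ dz gives (2*x - z) dx ∧ dy ∧ dz
  d(-x*y + 2*x*z + y) includes (∂/∂y)(-x*y + 2*x*z + y) dy = (1 - x) dy, which multiplied by dx ∧ dw gives (x - 1) dx ∧ dy ∧ dw
  d(-x*y + 2*x*z + y) includes (∂/∂z)(-x*y + 2*x*z + y) dz = (2*x) dz, which multiplied by dx ∧ dw gives (-2*x) dx ∧ dz ∧ dw
  d(2*x^2) includes (∂/∂x)(2*x^2) dx = (4*x) dx, which multiplied by dz ∧ dw gives (4*x) dx ∧ dz ∧ dw
Collecting like 3-forms: d(omega) = (2*x - z) dx ∧ dy ∧ dz + (x - 1) dx ∧ dy ∧ dw + (2*x) dx ∧ dz ∧ dw.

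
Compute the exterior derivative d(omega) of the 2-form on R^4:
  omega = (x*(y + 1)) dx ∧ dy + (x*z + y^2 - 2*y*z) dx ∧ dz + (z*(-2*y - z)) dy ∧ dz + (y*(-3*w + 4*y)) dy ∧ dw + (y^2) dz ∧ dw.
d(omega) = (-2*y + 2*z) dx ∧ dy ∧ dz + (2*y) dy ∧ dz ∧ dw

For a 2-form omega = sum_{i<j} g_{ij} dx_i ∧ dx_j, the exterior derivative is
  d(omega) = sum_{i<j} d(g_{ij}) ∧ dx_i ∧ dx_j = sum_{i<j, k} (∂g_{ij}/∂x_k) dx_k ∧ dx_i ∧ dx_j.
Expand each term, using dx_k ∧ dx_i ∧ dx_j = sgn(permutation) dx_{(a)} ∧ dx_{(b)} ∧ dx_{(c)} with (a < b < c) sorted:
  d(x*z + y^2 - 2*y*z) includes (∂/∂y)(x*z + y^2 - 2*y*z) dy = (2*y - 2*z) dy, which multiplied by dx ∧ dz gives (-2*y + 2*z) dx ∧ dy ∧ dz
  d(y^2) includes (∂/∂y)(y^2) dy = (2*y) dy, which multiplied by dz ∧ dw gives (2*y) dy ∧ dz ∧ dw
Collecting like 3-forms: d(omega) = (-2*y + 2*z) dx ∧ dy ∧ dz + (2*y) dy ∧ dz ∧ dw.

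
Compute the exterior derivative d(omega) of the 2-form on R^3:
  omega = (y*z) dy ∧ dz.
d(omega) = 0

For a 2-form omega = sum_{i<j} g_{ij} dx_i ∧ dx_j, the exterior derivative is
  d(omega) = sum_{i<j} d(g_{ij}) ∧ dx_i ∧ dx_j = sum_{i<j, k} (∂g_{ij}/∂x_k) dx_k ∧ dx_i ∧ dx_j.
Expand each term, using dx_k ∧ dx_i ∧ dx_j = sgn(permutation) dx_{(a)} ∧ dx_{(b)} ∧ dx_{(c)} with (a < b < c) sorted:

Collecting like 3-forms: d(omega) = 0.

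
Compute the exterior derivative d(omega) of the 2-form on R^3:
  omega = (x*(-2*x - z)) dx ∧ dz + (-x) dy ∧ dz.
d(omega) = (-1) dx ∧ dy ∧ dz

For a 2-form omega = sum_{i<j} g_{ij} dx_i ∧ dx_j, the exterior derivative is
  d(omega) = sum_{i<j} d(g_{ij}) ∧ dx_i ∧ dx_j = sum_{i<j, k} (∂g_{ij}/∂x_k) dx_k ∧ dx_i ∧ dx_j.
Expand each term, using dx_k ∧ dx_i ∧ dx_j = sgn(permutation) dx_{(a)} ∧ dx_{(b)} ∧ dx_{(c)} with (a < b < c) sorted:
  d(-x) includes (∂/∂x)(-x) dx = (-1) dx, which multiplied by dy ∧ dz gives (-1) dx ∧ dy ∧ dz
Collecting like 3-forms: d(omega) = (-1) dx ∧ dy ∧ dz.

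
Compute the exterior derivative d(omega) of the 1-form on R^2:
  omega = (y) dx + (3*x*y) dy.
d(omega) = (3*y - 1) dx ∧ dy

For a 1-form omega = sum_i f_i dx_i, the exterior derivative is
  d(omega) = sum_{i < j} (∂f_j/∂x_i - ∂f_i/∂x_j) dx_i ∧ dx_j.
  coefficient of dx ∧ dy: ∂f_2/∂x - ∂f_1/∂y = ∂(3*x*y)/∂x - ∂(y)/∂y = 3*y - 1
Assembling: d(omega) = (3*y - 1) dx ∧ dy.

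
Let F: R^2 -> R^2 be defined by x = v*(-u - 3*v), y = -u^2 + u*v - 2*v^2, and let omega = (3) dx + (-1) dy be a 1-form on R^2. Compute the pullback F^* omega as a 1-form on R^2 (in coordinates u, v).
F^* omega = (2*u - 4*v) du + (-4*u - 14*v) dv

Using F^*(f dg) = (f ∘ F) d(g ∘ F), substitute each coordinate x_i by F_i(u, v) in f_i, and replace dx_i by d F_i = (∂F_i/∂u) du + (∂F_i/∂v) dv.
  For the x component: f_1(F) = 3; d F_1 = (-v) du + (-u - 6*v) dv
  For the y component: f_2(F) = -1; d F_2 = (-2*u + v) du + (u - 4*v) dv
Combining and collecting du, dv coefficients:
  coeff of du: 2*u - 4*v
  coeff of dv: -4*u - 14*v
F^* omega = (2*u - 4*v) du + (-4*u - 14*v) dv.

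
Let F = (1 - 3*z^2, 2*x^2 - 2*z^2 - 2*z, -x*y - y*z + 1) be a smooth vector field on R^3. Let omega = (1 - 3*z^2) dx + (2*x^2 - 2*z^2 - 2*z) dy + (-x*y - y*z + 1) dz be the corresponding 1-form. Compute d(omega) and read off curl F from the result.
d(omega) = (-x + 3*z + 2) dy ∧ dz + (y - 6*z) dz ∧ dx + (4*x) dx ∧ dy; curl F = (-x + 3*z + 2, y - 6*z, 4*x)

d omega = sum_{i<j} (∂f_j/∂x_i - ∂f_i/∂x_j) dx_i ∧ dx_j. Under the identification (dy ∧ dz, dz ∧ dx, dx ∧ dy) ↔ (e_x, e_y, e_z), the coefficients are exactly the components of curl F. Compute:
  ∂R/∂y - ∂Q/∂z = (-x - z) - (-4*z - 2) = -x + 3*z + 2
  ∂P/∂z - ∂R/∂x = (-6*z) - (-y) = y - 6*z
  ∂Q/∂x - ∂P/∂y = (4*x) - (0) = 4*x.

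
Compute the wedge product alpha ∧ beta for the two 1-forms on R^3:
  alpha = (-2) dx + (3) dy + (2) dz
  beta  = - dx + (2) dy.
alpha ∧ beta = (-1) dx ∧ dy + (2) dx ∧ dz + (-4) dy ∧ dz

Distribute the wedge, using dx_i ∧ dx_j = -dx_j ∧ dx_i and dx_i ∧ dx_i = 0. For each pair (i, j) with i < j, the coefficient of dx_i ∧ dx_j in alpha ∧ beta is (alpha_i * beta_j - alpha_j * beta_i). Collecting: alpha ∧ beta = (-1) dx ∧ dy + (2) dx ∧ dz + (-4) dy ∧ dz.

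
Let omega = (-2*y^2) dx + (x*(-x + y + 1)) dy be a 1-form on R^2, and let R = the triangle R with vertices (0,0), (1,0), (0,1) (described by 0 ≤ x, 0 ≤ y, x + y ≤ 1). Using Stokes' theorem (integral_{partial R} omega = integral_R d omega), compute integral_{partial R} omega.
integral_(partial R) omega = 1

Stokes: integral_partial_R omega = integral_R d omega with d omega = (∂Q/∂x - ∂P/∂y) dx ∧ dy.
  ∂Q/∂x = -2*x + y + 1
  ∂P/∂y = -4*y
  integrand = ∂Q/∂x - ∂P/∂y = -2*x + 5*y + 1.
Integrating over R: integral_0^1 integral_0^{1-x} (-2*x + 5*y + 1) dy dx = 1.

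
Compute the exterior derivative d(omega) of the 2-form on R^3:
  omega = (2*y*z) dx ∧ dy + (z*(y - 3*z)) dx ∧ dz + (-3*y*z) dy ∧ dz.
d(omega) = (2*y - z) dx ∧ dy ∧ dz

For a 2-form omega = sum_{i<j} g_{ij} dx_i ∧ dx_j, the exterior derivative is
  d(omega) = sum_{i<j} d(g_{ij}) ∧ dx_i ∧ dx_j = sum_{i<j, k} (∂g_{ij}/∂x_k) dx_k ∧ dx_i ∧ dx_j.
Expand each term, using dx_k ∧ dx_i ∧ dx_j = sgn(permutation) dx_{(a)} ∧ dx_{(b)} ∧ dx_{(c)} with (a < b < c) sorted:
  d(2*y*z) includes (∂/∂z)(2*y*z) dz = (2*y) dz, which multiplied by dx ∧ dy gives (2*y) dx ∧ dy ∧ dz
  d(z*(y - 3*z)) includes (∂/∂y)(z*(y - 3*z)) dy = (z) dy, which multiplied by dx ∧ dz gives (-z) dx ∧ dy ∧ dz
Collecting like 3-forms: d(omega) = (2*y - z) dx ∧ dy ∧ dz.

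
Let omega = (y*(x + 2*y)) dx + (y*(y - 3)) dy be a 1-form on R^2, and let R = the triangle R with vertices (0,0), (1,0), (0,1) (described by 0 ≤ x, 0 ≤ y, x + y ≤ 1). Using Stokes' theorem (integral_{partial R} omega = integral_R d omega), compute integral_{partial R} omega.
integral_(partial R) omega = -5/6

Stokes: integral_partial_R omega = integral_R d omega with d omega = (∂Q/∂x - ∂P/∂y) dx ∧ dy.
  ∂Q/∂x = 0
  ∂P/∂y = x + 4*y
  integrand = ∂Q/∂x - ∂P/∂y = -x - 4*y.
Integrating over R: integral_0^1 integral_0^{1-x} (-x - 4*y) dy dx = -5/6.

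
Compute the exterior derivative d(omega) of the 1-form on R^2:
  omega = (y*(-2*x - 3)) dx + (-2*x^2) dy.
d(omega) = (3 - 2*x) dx ∧ dy

For a 1-form omega = sum_i f_i dx_i, the exterior derivative is
  d(omega) = sum_{i < j} (∂f_j/∂x_i - ∂f_i/∂x_j) dx_i ∧ dx_j.
  coefficient of dx ∧ dy: ∂f_2/∂x - ∂f_1/∂y = ∂(-2*x^2)/∂x - ∂(y*(-2*x - 3))/∂y = 3 - 2*x
Assembling: d(omega) = (3 - 2*x) dx ∧ dy.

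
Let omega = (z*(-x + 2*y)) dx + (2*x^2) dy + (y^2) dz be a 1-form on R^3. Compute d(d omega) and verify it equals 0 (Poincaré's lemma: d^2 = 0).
d(d omega) = 0

Step 1: d omega = sum_{i<j} (∂f_j/∂x_i - ∂f_i/∂x_j) dx_i ∧ dx_j:
  coeff of dx ∧ dy: 4*x - 2*z
  coeff of dx ∧ dz: x - 2*y
  coeff of dy ∧ dz: 2*y
Step 2: Apply d again to each 2-form coefficient. The only possible 3-form in R^3 is dx ∧ dy ∧ dz, with coefficient
  ∂(coeff of dy∧dz)/∂x - ∂(coeff of dx∧dz)/∂y + ∂(coeff of dx∧dy)/∂z
  = ∂/∂x (2*y) - ∂/∂y (x - 2*y) + ∂/∂z (4*x - 2*z).
Each of these terms simplifies to sums of mixed partials that cancel in pairs. The result is 0 (by equality of mixed partials for smooth functions — Schwarz / Clairaut).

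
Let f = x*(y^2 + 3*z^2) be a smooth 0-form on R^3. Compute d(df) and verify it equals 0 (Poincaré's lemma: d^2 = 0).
d(df) = 0

Step 1: df = sum_i (∂f/∂x_i) dx_i = (y^2 + 3*z^2) dx + (2*x*y) dy + (6*x*z) dz.
Step 2: Apply d again. Using the 1-form formula, the coefficient of dx ∧ dy in d(df) is ∂^2 f/∂x ∂y - ∂^2 f/∂y ∂x = (2*y) - (2*y) = 0 (equality of mixed partials for smooth f).
Similarly for dx ∧ dz and dy ∧ dz — all coefficients vanish. So d(df) = 0.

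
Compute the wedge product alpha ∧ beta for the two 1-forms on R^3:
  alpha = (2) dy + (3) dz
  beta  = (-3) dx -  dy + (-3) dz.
alpha ∧ beta = (6) dx ∧ dy + (-3) dy ∧ dz + (9) dx ∧ dz

Distribute the wedge, using dx_i ∧ dx_j = -dx_j ∧ dx_i and dx_i ∧ dx_i = 0. For each pair (i, j) with i < j, the coefficient of dx_i ∧ dx_j in alpha ∧ beta is (alpha_i * beta_j - alpha_j * beta_i). Collecting: alpha ∧ beta = (6) dx ∧ dy + (-3) dy ∧ dz + (9) dx ∧ dz.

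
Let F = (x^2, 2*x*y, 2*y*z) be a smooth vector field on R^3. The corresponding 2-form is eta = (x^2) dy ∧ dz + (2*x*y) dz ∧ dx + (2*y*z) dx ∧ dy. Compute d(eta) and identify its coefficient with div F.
d(eta) = (4*x + 2*y) dx ∧ dy ∧ dz; div F = 4*x + 2*y

For a 2-form in R^3 of the form above, applying d gives a 3-form with coefficient ∂P/∂x + ∂Q/∂y + ∂R/∂z:
  ∂P/∂x = 2*x
  ∂Q/∂y = 2*x
  ∂R/∂z = 2*y
Sum = 4*x + 2*y, which is exactly div F.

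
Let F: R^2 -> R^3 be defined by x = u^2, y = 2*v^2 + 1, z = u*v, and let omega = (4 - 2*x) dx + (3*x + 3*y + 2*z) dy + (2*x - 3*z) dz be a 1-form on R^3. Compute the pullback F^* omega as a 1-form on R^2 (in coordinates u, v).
F^* omega = (u*(-4*u^2 + 2*u*v - 3*v^2 + 8)) du + (2*u^3 + 9*u^2*v + 8*u*v^2 + 24*v^3 + 12*v) dv

Using F^*(f dg) = (f ∘ F) d(g ∘ F), substitute each coordinate x_i by F_i(u, v) in f_i, and replace dx_i by d F_i = (∂F_i/∂u) du + (∂F_i/∂v) dv.
  For the x component: f_1(F) = 4 - 2*u^2; d F_1 = (2*u) du + (0) dv
  For the y component: f_2(F) = 3*u^2 + 2*u*v + 6*v^2 + 3; d F_2 = (0) du + (4*v) dv
  For the z component: f_3(F) = u*(2*u - 3*v); d F_3 = (v) du + (u) dv
Combining and collecting du, dv coefficients:
  coeff of du: u*(-4*u^2 + 2*u*v - 3*v^2 + 8)
  coeff of dv: 2*u^3 + 9*u^2*v + 8*u*v^2 + 24*v^3 + 12*v
F^* omega = (u*(-4*u^2 + 2*u*v - 3*v^2 + 8)) du + (2*u^3 + 9*u^2*v + 8*u*v^2 + 24*v^3 + 12*v) dv.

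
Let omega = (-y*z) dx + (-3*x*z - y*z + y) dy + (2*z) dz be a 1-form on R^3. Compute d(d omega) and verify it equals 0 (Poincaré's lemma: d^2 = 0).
d(d omega) = 0

Step 1: d omega = sum_{i<j} (∂f_j/∂x_i - ∂f_i/∂x_j) dx_i ∧ dx_j:
  coeff of dx ∧ dy: -2*z
  coeff of dx ∧ dz: y
  coeff of dy ∧ dz: 3*x + y
Step 2: Apply d again to each 2-form coefficient. The only possible 3-form in R^3 is dx ∧ dy ∧ dz, with coefficient
  ∂(coeff of dy∧dz)/∂x - ∂(coeff of dx∧dz)/∂y + ∂(coeff of dx∧dy)/∂z
  = ∂/∂x (3*x + y) - ∂/∂y (y) + ∂/∂z (-2*z).
Each of these terms simplifies to sums of mixed partials that cancel in pairs. The result is 0 (by equality of mixed partials for smooth functions — Schwarz / Clairaut).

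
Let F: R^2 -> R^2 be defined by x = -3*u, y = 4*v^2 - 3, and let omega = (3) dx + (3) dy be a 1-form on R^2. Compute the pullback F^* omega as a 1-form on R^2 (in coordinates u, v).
F^* omega = (-9) du + (24*v) dv

Using F^*(f dg) = (f ∘ F) d(g ∘ F), substitute each coordinate x_i by F_i(u, v) in f_i, and replace dx_i by d F_i = (∂F_i/∂u) du + (∂F_i/∂v) dv.
  For the x component: f_1(F) = 3; d F_1 = (-3) du + (0) dv
  For the y component: f_2(F) = 3; d F_2 = (0) du + (8*v) dv
Combining and collecting du, dv coefficients:
  coeff of du: -9
  coeff of dv: 24*v
F^* omega = (-9) du + (24*v) dv.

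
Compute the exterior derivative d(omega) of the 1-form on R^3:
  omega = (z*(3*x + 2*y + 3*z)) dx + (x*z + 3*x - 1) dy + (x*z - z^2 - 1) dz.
d(omega) = (3 - z) dx ∧ dy + (-3*x - 2*y - 5*z) dx ∧ dz + (-x) dy ∧ dz

For a 1-form omega = sum_i f_i dx_i, the exterior derivative is
  d(omega) = sum_{i < j} (∂f_j/∂x_i - ∂f_i/∂x_j) dx_i ∧ dx_j.
  coefficient of dx ∧ dy: ∂f_2/∂x - ∂f_1/∂y = ∂(x*z + 3*x - 1)/∂x - ∂(z*(3*x + 2*y + 3*z))/∂y = 3 - z
  coefficient of dx ∧ dz: ∂f_3/∂x - ∂f_1/∂z = ∂(x*z - z^2 - 1)/∂x - ∂(z*(3*x + 2*y + 3*z))/∂z = -3*x - 2*y - 5*z
  coefficient of dy ∧ dz: ∂f_3/∂y - ∂f_2/∂z = ∂(x*z - z^2 - 1)/∂y - ∂(x*z + 3*x - 1)/∂z = -x
Assembling: d(omega) = (3 - z) dx ∧ dy + (-3*x - 2*y - 5*z) dx ∧ dz + (-x) dy ∧ dz.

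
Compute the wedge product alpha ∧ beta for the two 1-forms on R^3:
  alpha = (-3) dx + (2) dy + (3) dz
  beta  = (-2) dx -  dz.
alpha ∧ beta = (9) dx ∧ dz + (4) dx ∧ dy + (-2) dy ∧ dz

Distribute the wedge, using dx_i ∧ dx_j = -dx_j ∧ dx_i and dx_i ∧ dx_i = 0. For each pair (i, j) with i < j, the coefficient of dx_i ∧ dx_j in alpha ∧ beta is (alpha_i * beta_j - alpha_j * beta_i). Collecting: alpha ∧ beta = (9) dx ∧ dz + (4) dx ∧ dy + (-2) dy ∧ dz.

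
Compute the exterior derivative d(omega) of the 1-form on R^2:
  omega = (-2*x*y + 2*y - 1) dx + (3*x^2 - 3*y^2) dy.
d(omega) = (8*x - 2) dx ∧ dy

For a 1-form omega = sum_i f_i dx_i, the exterior derivative is
  d(omega) = sum_{i < j} (∂f_j/∂x_i - ∂f_i/∂x_j) dx_i ∧ dx_j.
  coefficient of dx ∧ dy: ∂f_2/∂x - ∂f_1/∂y = ∂(3*x^2 - 3*y^2)/∂x - ∂(-2*x*y + 2*y - 1)/∂y = 8*x - 2
Assembling: d(omega) = (8*x - 2) dx ∧ dy.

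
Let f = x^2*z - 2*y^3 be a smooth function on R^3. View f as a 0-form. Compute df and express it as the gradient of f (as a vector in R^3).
df = (2*x*z) dx + (-6*y^2) dy + (x^2) dz; grad f = (2*x*z, -6*y^2, x^2)

For a 0-form f, d f = (∂f/∂x) dx + (∂f/∂y) dy + (∂f/∂z) dz. The components of the vector representation are exactly the entries of grad f in Cartesian coordinates:
  ∂f/∂x = 2*x*z
  ∂f/∂y = -6*y^2
  ∂f/∂z = x^2.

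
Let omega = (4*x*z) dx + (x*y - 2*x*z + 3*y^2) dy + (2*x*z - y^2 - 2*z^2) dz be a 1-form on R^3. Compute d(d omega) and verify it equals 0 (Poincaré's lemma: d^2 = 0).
d(d omega) = 0

Step 1: d omega = sum_{i<j} (∂f_j/∂x_i - ∂f_i/∂x_j) dx_i ∧ dx_j:
  coeff of dx ∧ dy: y - 2*z
  coeff of dx ∧ dz: -4*x + 2*z
  coeff of dy ∧ dz: 2*x - 2*y
Step 2: Apply d again to each 2-form coefficient. The only possible 3-form in R^3 is dx ∧ dy ∧ dz, with coefficient
  ∂(coeff of dy∧dz)/∂x - ∂(coeff of dx∧dz)/∂y + ∂(coeff of dx∧dy)/∂z
  = ∂/∂x (2*x - 2*y) - ∂/∂y (-4*x + 2*z) + ∂/∂z (y - 2*z).
Each of these terms simplifies to sums of mixed partials that cancel in pairs. The result is 0 (by equality of mixed partials for smooth functions — Schwarz / Clairaut).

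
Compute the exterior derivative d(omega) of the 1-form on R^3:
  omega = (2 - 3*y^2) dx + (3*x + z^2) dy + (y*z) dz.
d(omega) = (6*y + 3) dx ∧ dy + (-z) dy ∧ dz

For a 1-form omega = sum_i f_i dx_i, the exterior derivative is
  d(omega) = sum_{i < j} (∂f_j/∂x_i - ∂f_i/∂x_j) dx_i ∧ dx_j.
  coefficient of dx ∧ dy: ∂f_2/∂x - ∂f_1/∂y = ∂(3*x + z^2)/∂x - ∂(2 - 3*y^2)/∂y = 6*y + 3
  coefficient of dy ∧ dz: ∂f_3/∂y - ∂f_2/∂z = ∂(y*z)/∂y - ∂(3*x + z^2)/∂z = -z
Assembling: d(omega) = (6*y + 3) dx ∧ dy + (-z) dy ∧ dz.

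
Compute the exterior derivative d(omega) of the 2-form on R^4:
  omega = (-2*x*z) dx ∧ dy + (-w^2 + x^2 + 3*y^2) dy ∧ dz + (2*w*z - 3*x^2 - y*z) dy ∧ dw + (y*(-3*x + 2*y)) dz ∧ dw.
d(omega) = (-4*w - 3*x + 5*y) dy ∧ dz ∧ dw + (-6*x) dx ∧ dy ∧ dw + (-3*y) dx ∧ dz ∧ dw

For a 2-form omega = sum_{i<j} g_{ij} dx_i ∧ dx_j, the exterior derivative is
  d(omega) = sum_{i<j} d(g_{ij}) ∧ dx_i ∧ dx_j = sum_{i<j, k} (∂g_{ij}/∂x_k) dx_k ∧ dx_i ∧ dx_j.
Expand each term, using dx_k ∧ dx_i ∧ dx_j = sgn(permutation) dx_{(a)} ∧ dx_{(b)} ∧ dx_{(c)} with (a < b < c) sorted:
  d(-2*x*z) includes (∂/∂z)(-2*x*z) dz = (-2*x) dz, which multiplied by dx ∧ dy gives (-2*x) dx ∧ dy ∧ dz
  d(-w^2 + x^2 + 3*y^2) includes (∂/∂x)(-w^2 + x^2 + 3*y^2) dx = (2*x) dx, which multiplied by dy ∧ dz gives (2*x) dx ∧ dy ∧ dz
  d(-w^2 + x^2 + 3*y^2) includes (∂/∂w)(-w^2 + x^2 + 3*y^2) dw = (-2*w) dw, which multiplied by dy ∧ dz gives (-2*w) dy ∧ dz ∧ dw
  d(2*w*z - 3*x^2 - y*z) includes (∂/∂x)(2*w*z - 3*x^2 - y*z) dx = (-6*x) dx, which multiplied by dy ∧ dw gives (-6*x) dx ∧ dy ∧ dw
  d(2*w*z - 3*x^2 - y*z) includes (∂/∂z)(2*w*z - 3*x^2 - y*z) dz = (2*w - y) dz, which multiplied by dy ∧ dw gives (-2*w + y) dy ∧ dz ∧ dw
  d(y*(-3*x + 2*y)) includes (∂/∂x)(y*(-3*x + 2*y)) dx = (-3*y) dx, which multiplied by dz ∧ dw gives (-3*y) dx ∧ dz ∧ dw
  d(y*(-3*x + 2*y)) includes (∂/∂y)(y*(-3*x + 2*y)) dy = (-3*x + 4*y) dy, which multiplied by dz ∧ dw gives (-3*x + 4*y) dy ∧ dz ∧ dw
Collecting like 3-forms: d(omega) = (-4*w - 3*x + 5*y) dy ∧ dz ∧ dw + (-6*x) dx ∧ dy ∧ dw + (-3*y) dx ∧ dz ∧ dw.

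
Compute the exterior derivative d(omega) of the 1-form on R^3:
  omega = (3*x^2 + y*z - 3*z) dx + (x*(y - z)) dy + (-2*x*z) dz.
d(omega) = (y - 2*z) dx ∧ dy + (-y - 2*z + 3) dx ∧ dz + (x) dy ∧ dz

For a 1-form omega = sum_i f_i dx_i, the exterior derivative is
  d(omega) = sum_{i < j} (∂f_j/∂x_i - ∂f_i/∂x_j) dx_i ∧ dx_j.
  coefficient of dx ∧ dy: ∂f_2/∂x - ∂f_1/∂y = ∂(x*(y - z))/∂x - ∂(3*x^2 + y*z - 3*z)/∂y = y - 2*z
  coefficient of dx ∧ dz: ∂f_3/∂x - ∂f_1/∂z = ∂(-2*x*z)/∂x - ∂(3*x^2 + y*z - 3*z)/∂z = -y - 2*z + 3
  coefficient of dy ∧ dz: ∂f_3/∂y - ∂f_2/∂z = ∂(-2*x*z)/∂y - ∂(x*(y - z))/∂z = x
Assembling: d(omega) = (y - 2*z) dx ∧ dy + (-y - 2*z + 3) dx ∧ dz + (x) dy ∧ dz.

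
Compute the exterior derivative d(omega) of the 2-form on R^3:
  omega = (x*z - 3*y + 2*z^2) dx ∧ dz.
d(omega) = (3) dx ∧ dy ∧ dz

For a 2-form omega = sum_{i<j} g_{ij} dx_i ∧ dx_j, the exterior derivative is
  d(omega) = sum_{i<j} d(g_{ij}) ∧ dx_i ∧ dx_j = sum_{i<j, k} (∂g_{ij}/∂x_k) dx_k ∧ dx_i ∧ dx_j.
Expand each term, using dx_k ∧ dx_i ∧ dx_j = sgn(permutation) dx_{(a)} ∧ dx_{(b)} ∧ dx_{(c)} with (a < b < c) sorted:
  d(x*z - 3*y + 2*z^2) includes (∂/∂y)(x*z - 3*y + 2*z^2) dy = (-3) dy, which multiplied by dx ∧ dz gives (3) dx ∧ dy ∧ dz
Collecting like 3-forms: d(omega) = (3) dx ∧ dy ∧ dz.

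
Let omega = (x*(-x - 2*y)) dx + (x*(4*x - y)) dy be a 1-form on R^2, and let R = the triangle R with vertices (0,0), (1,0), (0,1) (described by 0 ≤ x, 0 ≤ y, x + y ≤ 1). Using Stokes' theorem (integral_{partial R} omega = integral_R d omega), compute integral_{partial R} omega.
integral_(partial R) omega = 3/2

Stokes: integral_partial_R omega = integral_R d omega with d omega = (∂Q/∂x - ∂P/∂y) dx ∧ dy.
  ∂Q/∂x = 8*x - y
  ∂P/∂y = -2*x
  integrand = ∂Q/∂x - ∂P/∂y = 10*x - y.
Integrating over R: integral_0^1 integral_0^{1-x} (10*x - y) dy dx = 3/2.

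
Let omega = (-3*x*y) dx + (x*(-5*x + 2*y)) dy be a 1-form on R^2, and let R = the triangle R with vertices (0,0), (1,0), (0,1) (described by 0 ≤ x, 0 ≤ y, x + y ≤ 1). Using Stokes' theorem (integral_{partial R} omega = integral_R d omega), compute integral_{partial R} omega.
integral_(partial R) omega = -5/6

Stokes: integral_partial_R omega = integral_R d omega with d omega = (∂Q/∂x - ∂P/∂y) dx ∧ dy.
  ∂Q/∂x = -10*x + 2*y
  ∂P/∂y = -3*x
  integrand = ∂Q/∂x - ∂P/∂y = -7*x + 2*y.
Integrating over R: integral_0^1 integral_0^{1-x} (-7*x + 2*y) dy dx = -5/6.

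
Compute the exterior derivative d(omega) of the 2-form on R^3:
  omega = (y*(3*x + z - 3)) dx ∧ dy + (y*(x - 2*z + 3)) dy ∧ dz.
d(omega) = (2*y) dx ∧ dy ∧ dz

For a 2-form omega = sum_{i<j} g_{ij} dx_i ∧ dx_j, the exterior derivative is
  d(omega) = sum_{i<j} d(g_{ij}) ∧ dx_i ∧ dx_j = sum_{i<j, k} (∂g_{ij}/∂x_k) dx_k ∧ dx_i ∧ dx_j.
Expand each term, using dx_k ∧ dx_i ∧ dx_j = sgn(permutation) dx_{(a)} ∧ dx_{(b)} ∧ dx_{(c)} with (a < b < c) sorted:
  d(y*(3*x + z - 3)) includes (∂/∂z)(y*(3*x + z - 3)) dz = (y) dz, which multiplied by dx ∧ dy gives (y) dx ∧ dy ∧ dz
  d(y*(x - 2*z + 3)) includes (∂/∂x)(y*(x - 2*z + 3)) dx = (y) dx, which multiplied by dy ∧ dz gives (y) dx ∧ dy ∧ dz
Collecting like 3-forms: d(omega) = (2*y) dx ∧ dy ∧ dz.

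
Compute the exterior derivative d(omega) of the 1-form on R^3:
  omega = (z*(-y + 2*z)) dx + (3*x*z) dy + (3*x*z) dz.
d(omega) = (4*z) dx ∧ dy + (y - z) dx ∧ dz + (-3*x) dy ∧ dz

For a 1-form omega = sum_i f_i dx_i, the exterior derivative is
  d(omega) = sum_{i < j} (∂f_j/∂x_i - ∂f_i/∂x_j) dx_i ∧ dx_j.
  coefficient of dx ∧ dy: ∂f_2/∂x - ∂f_1/∂y = ∂(3*x*z)/∂x - ∂(z*(-y + 2*z))/∂y = 4*z
  coefficient of dx ∧ dz: ∂f_3/∂x - ∂f_1/∂z = ∂(3*x*z)/∂x - ∂(z*(-y + 2*z))/∂z = y - z
  coefficient of dy ∧ dz: ∂f_3/∂y - ∂f_2/∂z = ∂(3*x*z)/∂y - ∂(3*x*z)/∂z = -3*x
Assembling: d(omega) = (4*z) dx ∧ dy + (y - z) dx ∧ dz + (-3*x) dy ∧ dz.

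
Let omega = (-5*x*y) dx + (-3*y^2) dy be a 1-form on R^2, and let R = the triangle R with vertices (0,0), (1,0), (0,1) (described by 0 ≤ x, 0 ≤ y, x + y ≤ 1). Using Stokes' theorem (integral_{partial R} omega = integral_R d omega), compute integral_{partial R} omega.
integral_(partial R) omega = 5/6

Stokes: integral_partial_R omega = integral_R d omega with d omega = (∂Q/∂x - ∂P/∂y) dx ∧ dy.
  ∂Q/∂x = 0
  ∂P/∂y = -5*x
  integrand = ∂Q/∂x - ∂P/∂y = 5*x.
Integrating over R: integral_0^1 integral_0^{1-x} (5*x) dy dx = 5/6.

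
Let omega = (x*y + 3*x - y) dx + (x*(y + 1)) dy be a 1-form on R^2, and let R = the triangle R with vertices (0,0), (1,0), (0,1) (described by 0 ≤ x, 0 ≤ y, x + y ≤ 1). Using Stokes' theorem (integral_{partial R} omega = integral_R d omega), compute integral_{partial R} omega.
integral_(partial R) omega = 1

Stokes: integral_partial_R omega = integral_R d omega with d omega = (∂Q/∂x - ∂P/∂y) dx ∧ dy.
  ∂Q/∂x = y + 1
  ∂P/∂y = x - 1
  integrand = ∂Q/∂x - ∂P/∂y = -x + y + 2.
Integrating over R: integral_0^1 integral_0^{1-x} (-x + y + 2) dy dx = 1.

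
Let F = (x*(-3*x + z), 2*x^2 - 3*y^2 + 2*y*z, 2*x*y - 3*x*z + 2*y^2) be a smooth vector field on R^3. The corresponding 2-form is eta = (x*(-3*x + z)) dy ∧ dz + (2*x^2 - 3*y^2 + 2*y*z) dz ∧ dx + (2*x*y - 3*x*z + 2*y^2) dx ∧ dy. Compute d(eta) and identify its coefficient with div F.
d(eta) = (-9*x - 6*y + 3*z) dx ∧ dy ∧ dz; div F = -9*x - 6*y + 3*z

For a 2-form in R^3 of the form above, applying d gives a 3-form with coefficient ∂P/∂x + ∂Q/∂y + ∂R/∂z:
  ∂P/∂x = -6*x + z
  ∂Q/∂y = -6*y + 2*z
  ∂R/∂z = -3*x
Sum = -9*x - 6*y + 3*z, which is exactly div F.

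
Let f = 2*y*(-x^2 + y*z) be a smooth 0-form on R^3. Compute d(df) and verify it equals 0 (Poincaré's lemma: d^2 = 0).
d(df) = 0

Step 1: df = sum_i (∂f/∂x_i) dx_i = (-4*x*y) dx + (-2*x^2 + 4*y*z) dy + (2*y^2) dz.
Step 2: Apply d again. Using the 1-form formula, the coefficient of dx ∧ dy in d(df) is ∂^2 f/∂x ∂y - ∂^2 f/∂y ∂x = (-4*x) - (-4*x) = 0 (equality of mixed partials for smooth f).
Similarly for dx ∧ dz and dy ∧ dz — all coefficients vanish. So d(df) = 0.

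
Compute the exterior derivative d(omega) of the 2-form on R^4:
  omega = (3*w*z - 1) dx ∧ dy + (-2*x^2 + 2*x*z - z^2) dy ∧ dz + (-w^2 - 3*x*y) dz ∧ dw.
d(omega) = (3*w - 4*x + 2*z) dx ∧ dy ∧ dz + (3*z) dx ∧ dy ∧ dw + (-3*y) dx ∧ dz ∧ dw + (-3*x) dy ∧ dz ∧ dw

For a 2-form omega = sum_{i<j} g_{ij} dx_i ∧ dx_j, the exterior derivative is
  d(omega) = sum_{i<j} d(g_{ij}) ∧ dx_i ∧ dx_j = sum_{i<j, k} (∂g_{ij}/∂x_k) dx_k ∧ dx_i ∧ dx_j.
Expand each term, using dx_k ∧ dx_i ∧ dx_j = sgn(permutation) dx_{(a)} ∧ dx_{(b)} ∧ dx_{(c)} with (a < b < c) sorted:
  d(3*w*z - 1) includes (∂/∂z)(3*w*z - 1) dz = (3*w) dz, which multiplied by dx ∧ dy gives (3*w) dx ∧ dy ∧ dz
  d(3*w*z - 1) includes (∂/∂w)(3*w*z - 1) dw = (3*z) dw, which multiplied by dx ∧ dy gives (3*z) dx ∧ dy ∧ dw
  d(-2*x^2 + 2*x*z - z^2) includes (∂/∂x)(-2*x^2 + 2*x*z - z^2) dx = (-4*x + 2*z) dx, which multiplied by dy ∧ dz gives (-4*x + 2*z) dx ∧ dy ∧ dz
  d(-w^2 - 3*x*y) includes (∂/∂x)(-w^2 - 3*x*y) dx = (-3*y) dx, which multiplied by dz ∧ dw gives (-3*y) dx ∧ dz ∧ dw
  d(-w^2 - 3*x*y) includes (∂/∂y)(-w^2 - 3*x*y) dy = (-3*x) dy, which multiplied by dz ∧ dw gives (-3*x) dy ∧ dz ∧ dw
Collecting like 3-forms: d(omega) = (3*w - 4*x + 2*z) dx ∧ dy ∧ dz + (3*z) dx ∧ dy ∧ dw + (-3*y) dx ∧ dz ∧ dw + (-3*x) dy ∧ dz ∧ dw.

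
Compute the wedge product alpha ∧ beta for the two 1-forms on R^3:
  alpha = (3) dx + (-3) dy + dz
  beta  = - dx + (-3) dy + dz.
alpha ∧ beta = (-12) dx ∧ dy + (4) dx ∧ dz

Distribute the wedge, using dx_i ∧ dx_j = -dx_j ∧ dx_i and dx_i ∧ dx_i = 0. For each pair (i, j) with i < j, the coefficient of dx_i ∧ dx_j in alpha ∧ beta is (alpha_i * beta_j - alpha_j * beta_i). Collecting: alpha ∧ beta = (-12) dx ∧ dy + (4) dx ∧ dz.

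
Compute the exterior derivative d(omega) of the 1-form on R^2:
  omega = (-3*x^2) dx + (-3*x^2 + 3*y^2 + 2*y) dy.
d(omega) = (-6*x) dx ∧ dy

For a 1-form omega = sum_i f_i dx_i, the exterior derivative is
  d(omega) = sum_{i < j} (∂f_j/∂x_i - ∂f_i/∂x_j) dx_i ∧ dx_j.
  coefficient of dx ∧ dy: ∂f_2/∂x - ∂f_1/∂y = ∂(-3*x^2 + 3*y^2 + 2*y)/∂x - ∂(-3*x^2)/∂y = -6*x
Assembling: d(omega) = (-6*x) dx ∧ dy.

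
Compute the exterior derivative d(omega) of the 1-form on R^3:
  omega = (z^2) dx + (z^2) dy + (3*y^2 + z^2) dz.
d(omega) = (-2*z) dx ∧ dz + (6*y - 2*z) dy ∧ dz

For a 1-form omega = sum_i f_i dx_i, the exterior derivative is
  d(omega) = sum_{i < j} (∂f_j/∂x_i - ∂f_i/∂x_j) dx_i ∧ dx_j.
  coefficient of dx ∧ dz: ∂f_3/∂x - ∂f_1/∂z = ∂(3*y^2 + z^2)/∂x - ∂(z^2)/∂z = -2*z
  coefficient of dy ∧ dz: ∂f_3/∂y - ∂f_2/∂z = ∂(3*y^2 + z^2)/∂y - ∂(z^2)/∂z = 6*y - 2*z
Assembling: d(omega) = (-2*z) dx ∧ dz + (6*y - 2*z) dy ∧ dz.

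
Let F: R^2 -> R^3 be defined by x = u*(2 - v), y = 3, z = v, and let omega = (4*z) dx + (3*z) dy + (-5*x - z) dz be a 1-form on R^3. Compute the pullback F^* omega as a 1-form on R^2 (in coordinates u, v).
F^* omega = (4*v*(2 - v)) du + (u*v - 10*u - v) dv

Using F^*(f dg) = (f ∘ F) d(g ∘ F), substitute each coordinate x_i by F_i(u, v) in f_i, and replace dx_i by d F_i = (∂F_i/∂u) du + (∂F_i/∂v) dv.
  For the x component: f_1(F) = 4*v; d F_1 = (2 - v) du + (-u) dv
  For the y component: f_2(F) = 3*v; d F_2 = (0) du + (0) dv
  For the z component: f_3(F) = 5*u*v - 10*u - v; d F_3 = (0) du + (1) dv
Combining and collecting du, dv coefficients:
  coeff of du: 4*v*(2 - v)
  coeff of dv: u*v - 10*u - v
F^* omega = (4*v*(2 - v)) du + (u*v - 10*u - v) dv.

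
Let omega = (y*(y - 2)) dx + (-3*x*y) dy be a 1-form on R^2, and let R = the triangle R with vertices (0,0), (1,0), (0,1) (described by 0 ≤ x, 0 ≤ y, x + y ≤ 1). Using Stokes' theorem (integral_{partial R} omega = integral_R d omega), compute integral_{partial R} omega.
integral_(partial R) omega = 1/6

Stokes: integral_partial_R omega = integral_R d omega with d omega = (∂Q/∂x - ∂P/∂y) dx ∧ dy.
  ∂Q/∂x = -3*y
  ∂P/∂y = 2*y - 2
  integrand = ∂Q/∂x - ∂P/∂y = 2 - 5*y.
Integrating over R: integral_0^1 integral_0^{1-x} (2 - 5*y) dy dx = 1/6.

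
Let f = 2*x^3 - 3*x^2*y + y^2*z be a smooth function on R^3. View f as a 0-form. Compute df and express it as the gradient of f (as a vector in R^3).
df = (6*x*(x - y)) dx + (-3*x^2 + 2*y*z) dy + (y^2) dz; grad f = (6*x*(x - y), -3*x^2 + 2*y*z, y^2)

For a 0-form f, d f = (∂f/∂x) dx + (∂f/∂y) dy + (∂f/∂z) dz. The components of the vector representation are exactly the entries of grad f in Cartesian coordinates:
  ∂f/∂x = 6*x*(x - y)
  ∂f/∂y = -3*x^2 + 2*y*z
  ∂f/∂z = y^2.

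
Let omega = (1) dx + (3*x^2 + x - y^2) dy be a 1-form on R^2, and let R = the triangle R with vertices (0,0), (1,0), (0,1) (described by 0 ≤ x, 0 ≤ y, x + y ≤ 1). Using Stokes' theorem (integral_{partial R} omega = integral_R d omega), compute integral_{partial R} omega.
integral_(partial R) omega = 3/2

Stokes: integral_partial_R omega = integral_R d omega with d omega = (∂Q/∂x - ∂P/∂y) dx ∧ dy.
  ∂Q/∂x = 6*x + 1
  ∂P/∂y = 0
  integrand = ∂Q/∂x - ∂P/∂y = 6*x + 1.
Integrating over R: integral_0^1 integral_0^{1-x} (6*x + 1) dy dx = 3/2.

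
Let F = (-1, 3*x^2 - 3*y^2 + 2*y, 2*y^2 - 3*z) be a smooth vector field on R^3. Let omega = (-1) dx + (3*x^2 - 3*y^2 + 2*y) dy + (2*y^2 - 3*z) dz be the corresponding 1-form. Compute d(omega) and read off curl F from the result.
d(omega) = (4*y) dy ∧ dz + (0) dz ∧ dx + (6*x) dx ∧ dy; curl F = (4*y, 0, 6*x)

d omega = sum_{i<j} (∂f_j/∂x_i - ∂f_i/∂x_j) dx_i ∧ dx_j. Under the identification (dy ∧ dz, dz ∧ dx, dx ∧ dy) ↔ (e_x, e_y, e_z), the coefficients are exactly the components of curl F. Compute:
  ∂R/∂y - ∂Q/∂z = (4*y) - (0) = 4*y
  ∂P/∂z - ∂R/∂x = (0) - (0) = 0
  ∂Q/∂x - ∂P/∂y = (6*x) - (0) = 6*x.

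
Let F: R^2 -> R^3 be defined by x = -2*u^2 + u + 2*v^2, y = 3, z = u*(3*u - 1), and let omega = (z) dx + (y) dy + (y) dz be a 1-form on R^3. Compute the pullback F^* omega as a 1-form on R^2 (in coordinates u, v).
F^* omega = (-12*u^3 + 7*u^2 + 17*u - 3) du + (4*u*v*(3*u - 1)) dv

Using F^*(f dg) = (f ∘ F) d(g ∘ F), substitute each coordinate x_i by F_i(u, v) in f_i, and replace dx_i by d F_i = (∂F_i/∂u) du + (∂F_i/∂v) dv.
  For the x component: f_1(F) = u*(3*u - 1); d F_1 = (1 - 4*u) du + (4*v) dv
  For the y component: f_2(F) = 3; d F_2 = (0) du + (0) dv
  For the z component: f_3(F) = 3; d F_3 = (6*u - 1) du + (0) dv
Combining and collecting du, dv coefficients:
  coeff of du: -12*u^3 + 7*u^2 + 17*u - 3
  coeff of dv: 4*u*v*(3*u - 1)
F^* omega = (-12*u^3 + 7*u^2 + 17*u - 3) du + (4*u*v*(3*u - 1)) dv.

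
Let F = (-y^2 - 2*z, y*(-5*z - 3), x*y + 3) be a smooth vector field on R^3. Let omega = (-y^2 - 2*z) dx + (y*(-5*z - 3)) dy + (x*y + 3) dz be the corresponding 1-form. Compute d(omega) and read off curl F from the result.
d(omega) = (x + 5*y) dy ∧ dz + (-y - 2) dz ∧ dx + (2*y) dx ∧ dy; curl F = (x + 5*y, -y - 2, 2*y)

d omega = sum_{i<j} (∂f_j/∂x_i - ∂f_i/∂x_j) dx_i ∧ dx_j. Under the identification (dy ∧ dz, dz ∧ dx, dx ∧ dy) ↔ (e_x, e_y, e_z), the coefficients are exactly the components of curl F. Compute:
  ∂R/∂y - ∂Q/∂z = (x) - (-5*y) = x + 5*y
  ∂P/∂z - ∂R/∂x = (-2) - (y) = -y - 2
  ∂Q/∂x - ∂P/∂y = (0) - (-2*y) = 2*y.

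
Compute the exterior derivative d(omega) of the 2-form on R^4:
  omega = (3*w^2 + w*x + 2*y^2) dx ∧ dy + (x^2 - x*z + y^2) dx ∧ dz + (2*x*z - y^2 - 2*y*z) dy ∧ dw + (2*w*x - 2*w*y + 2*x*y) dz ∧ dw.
d(omega) = (6*w + x + 2*z) dx ∧ dy ∧ dw + (-2*y) dx ∧ dy ∧ dz + (-2*w + 2*y) dy ∧ dz ∧ dw + (2*w + 2*y) dx ∧ dz ∧ dw

For a 2-form omega = sum_{i<j} g_{ij} dx_i ∧ dx_j, the exterior derivative is
  d(omega) = sum_{i<j} d(g_{ij}) ∧ dx_i ∧ dx_j = sum_{i<j, k} (∂g_{ij}/∂x_k) dx_k ∧ dx_i ∧ dx_j.
Expand each term, using dx_k ∧ dx_i ∧ dx_j = sgn(permutation) dx_{(a)} ∧ dx_{(b)} ∧ dx_{(c)} with (a < b < c) sorted:
  d(3*w^2 + w*x + 2*y^2) includes (∂/∂w)(3*w^2 + w*x + 2*y^2) dw = (6*w + x) dw, which multiplied by dx ∧ dy gives (6*w + x) dx ∧ dy ∧ dw
  d(x^2 - x*z + y^2) includes (∂/∂y)(x^2 - x*z + y^2) dy = (2*y) dy, which multiplied by dx ∧ dz gives (-2*y) dx ∧ dy ∧ dz
  d(2*x*z - y^2 - 2*y*z) includes (∂/∂x)(2*x*z - y^2 - 2*y*z) dx = (2*z) dx, which multiplied by dy ∧ dw gives (2*z) dx ∧ dy ∧ dw
  d(2*x*z - y^2 - 2*y*z) includes (∂/∂z)(2*x*z - y^2 - 2*y*z) dz = (2*x - 2*y) dz, which multiplied by dy ∧ dw gives (-2*x + 2*y) dy ∧ dz ∧ dw
  d(2*w*x - 2*w*y + 2*x*y) includes (∂/∂x)(2*w*x - 2*w*y + 2*x*y) dx = (2*w + 2*y) dx, which multiplied by dz ∧ dw gives (2*w + 2*y) dx ∧ dz ∧ dw
  d(2*w*x - 2*w*y + 2*x*y) includes (∂/∂y)(2*w*x - 2*w*y + 2*x*y) dy = (-2*w + 2*x) dy, which multiplied by dz ∧ dw gives (-2*w + 2*x) dy ∧ dz ∧ dw
Collecting like 3-forms: d(omega) = (6*w + x + 2*z) dx ∧ dy ∧ dw + (-2*y) dx ∧ dy ∧ dz + (-2*w + 2*y) dy ∧ dz ∧ dw + (2*w + 2*y) dx ∧ dz ∧ dw.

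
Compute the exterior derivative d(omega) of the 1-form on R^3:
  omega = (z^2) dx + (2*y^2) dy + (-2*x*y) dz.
d(omega) = (-2*y - 2*z) dx ∧ dz + (-2*x) dy ∧ dz

For a 1-form omega = sum_i f_i dx_i, the exterior derivative is
  d(omega) = sum_{i < j} (∂f_j/∂x_i - ∂f_i/∂x_j) dx_i ∧ dx_j.
  coefficient of dx ∧ dz: ∂f_3/∂x - ∂f_1/∂z = ∂(-2*x*y)/∂x - ∂(z^2)/∂z = -2*y - 2*z
  coefficient of dy ∧ dz: ∂f_3/∂y - ∂f_2/∂z = ∂(-2*x*y)/∂y - ∂(2*y^2)/∂z = -2*x
Assembling: d(omega) = (-2*y - 2*z) dx ∧ dz + (-2*x) dy ∧ dz.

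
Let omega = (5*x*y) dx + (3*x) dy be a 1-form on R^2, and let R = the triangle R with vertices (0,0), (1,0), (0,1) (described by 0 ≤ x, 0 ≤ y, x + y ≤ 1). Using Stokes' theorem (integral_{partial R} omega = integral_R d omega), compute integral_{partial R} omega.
integral_(partial R) omega = 2/3

Stokes: integral_partial_R omega = integral_R d omega with d omega = (∂Q/∂x - ∂P/∂y) dx ∧ dy.
  ∂Q/∂x = 3
  ∂P/∂y = 5*x
  integrand = ∂Q/∂x - ∂P/∂y = 3 - 5*x.
Integrating over R: integral_0^1 integral_0^{1-x} (3 - 5*x) dy dx = 2/3.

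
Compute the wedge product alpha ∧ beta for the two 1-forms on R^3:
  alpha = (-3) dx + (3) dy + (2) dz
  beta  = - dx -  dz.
alpha ∧ beta = (5) dx ∧ dz + (3) dx ∧ dy + (-3) dy ∧ dz

Distribute the wedge, using dx_i ∧ dx_j = -dx_j ∧ dx_i and dx_i ∧ dx_i = 0. For each pair (i, j) with i < j, the coefficient of dx_i ∧ dx_j in alpha ∧ beta is (alpha_i * beta_j - alpha_j * beta_i). Collecting: alpha ∧ beta = (5) dx ∧ dz + (3) dx ∧ dy + (-3) dy ∧ dz.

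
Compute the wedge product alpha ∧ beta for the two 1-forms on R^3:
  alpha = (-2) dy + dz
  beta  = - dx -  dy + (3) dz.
alpha ∧ beta = (-2) dx ∧ dy + (-5) dy ∧ dz + (1) dx ∧ dz

Distribute the wedge, using dx_i ∧ dx_j = -dx_j ∧ dx_i and dx_i ∧ dx_i = 0. For each pair (i, j) with i < j, the coefficient of dx_i ∧ dx_j in alpha ∧ beta is (alpha_i * beta_j - alpha_j * beta_i). Collecting: alpha ∧ beta = (-2) dx ∧ dy + (-5) dy ∧ dz + (1) dx ∧ dz.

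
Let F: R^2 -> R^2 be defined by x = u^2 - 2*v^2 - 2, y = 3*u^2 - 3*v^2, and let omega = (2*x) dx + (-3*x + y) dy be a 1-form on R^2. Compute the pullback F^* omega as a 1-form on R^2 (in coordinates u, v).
F^* omega = (2*u*(2*u^2 + 5*v^2 + 14)) du + (2*v*(-4*u^2 - v^2 - 10)) dv

Using F^*(f dg) = (f ∘ F) d(g ∘ F), substitute each coordinate x_i by F_i(u, v) in f_i, and replace dx_i by d F_i = (∂F_i/∂u) du + (∂F_i/∂v) dv.
  For the x component: f_1(F) = 2*u^2 - 4*v^2 - 4; d F_1 = (2*u) du + (-4*v) dv
  For the y component: f_2(F) = 3*v^2 + 6; d F_2 = (6*u) du + (-6*v) dv
Combining and collecting du, dv coefficients:
  coeff of du: 2*u*(2*u^2 + 5*v^2 + 14)
  coeff of dv: 2*v*(-4*u^2 - v^2 - 10)
F^* omega = (2*u*(2*u^2 + 5*v^2 + 14)) du + (2*v*(-4*u^2 - v^2 - 10)) dv.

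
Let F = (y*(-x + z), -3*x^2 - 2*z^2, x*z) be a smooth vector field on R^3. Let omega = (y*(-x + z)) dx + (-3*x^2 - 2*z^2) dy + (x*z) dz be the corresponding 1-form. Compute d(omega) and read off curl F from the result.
d(omega) = (4*z) dy ∧ dz + (y - z) dz ∧ dx + (-5*x - z) dx ∧ dy; curl F = (4*z, y - z, -5*x - z)

d omega = sum_{i<j} (∂f_j/∂x_i - ∂f_i/∂x_j) dx_i ∧ dx_j. Under the identification (dy ∧ dz, dz ∧ dx, dx ∧ dy) ↔ (e_x, e_y, e_z), the coefficients are exactly the components of curl F. Compute:
  ∂R/∂y - ∂Q/∂z = (0) - (-4*z) = 4*z
  ∂P/∂z - ∂R/∂x = (y) - (z) = y - z
  ∂Q/∂x - ∂P/∂y = (-6*x) - (-x + z) = -5*x - z.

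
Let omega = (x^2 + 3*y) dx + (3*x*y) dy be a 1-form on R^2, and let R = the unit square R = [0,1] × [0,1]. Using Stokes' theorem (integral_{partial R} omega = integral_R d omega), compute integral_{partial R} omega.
integral_(partial R) omega = -3/2

Stokes: integral_partial_R omega = integral_R d omega with d omega = (∂Q/∂x - ∂P/∂y) dx ∧ dy.
  ∂Q/∂x = 3*y
  ∂P/∂y = 3
  integrand = ∂Q/∂x - ∂P/∂y = 3*y - 3.
Integrating over R: integral_0^1 integral_0^1 (3*y - 3) dx dy = -3/2.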